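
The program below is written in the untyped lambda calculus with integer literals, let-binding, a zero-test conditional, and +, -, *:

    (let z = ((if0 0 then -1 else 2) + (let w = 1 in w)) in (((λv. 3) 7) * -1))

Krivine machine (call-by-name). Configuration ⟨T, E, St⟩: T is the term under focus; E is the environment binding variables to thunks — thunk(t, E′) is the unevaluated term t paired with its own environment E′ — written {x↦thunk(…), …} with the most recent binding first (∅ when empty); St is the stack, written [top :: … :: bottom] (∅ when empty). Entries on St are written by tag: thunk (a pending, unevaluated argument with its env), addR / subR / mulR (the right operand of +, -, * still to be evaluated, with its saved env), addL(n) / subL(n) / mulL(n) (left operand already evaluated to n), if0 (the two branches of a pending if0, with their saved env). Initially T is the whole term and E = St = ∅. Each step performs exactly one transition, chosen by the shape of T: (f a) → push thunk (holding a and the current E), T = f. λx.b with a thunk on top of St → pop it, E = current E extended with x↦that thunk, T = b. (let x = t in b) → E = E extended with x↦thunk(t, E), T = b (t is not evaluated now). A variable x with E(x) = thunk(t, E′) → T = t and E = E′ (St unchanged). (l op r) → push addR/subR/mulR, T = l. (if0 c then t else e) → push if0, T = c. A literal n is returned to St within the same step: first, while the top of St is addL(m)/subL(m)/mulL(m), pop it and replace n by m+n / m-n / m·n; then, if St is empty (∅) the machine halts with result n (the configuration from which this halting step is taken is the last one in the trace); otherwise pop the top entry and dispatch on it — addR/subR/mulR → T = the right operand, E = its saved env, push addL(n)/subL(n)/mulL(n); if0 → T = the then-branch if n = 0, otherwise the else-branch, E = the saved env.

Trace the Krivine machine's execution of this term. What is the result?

Answer: -3

Execution trace:
[0] [T=(let z = ((if0 0 then -1 else 2) + (let w = 1 in w)) in (((λv. 3) 7) * -1)) | E=∅ | St=∅]
[1] [T=(((λv. 3) 7) * -1) | E={z↦thunk(((if0 0 then -1 else 2) + (let w = 1 in w)), ∅)} | St=∅]
[2] [T=((λv. 3) 7) | E={z↦thunk(((if0 0 then -1 else 2) + (let w = 1 in w)), ∅)} | St=[mulR]]
[3] [T=(λv. 3) | E={z↦thunk(((if0 0 then -1 else 2) + (let w = 1 in w)), ∅)} | St=[thunk :: mulR]]
[4] [T=3 | E={v↦thunk(7, {z↦thunk(((if0 0 then -1 else 2) + (let w = 1 in w)), ∅)}), z↦thunk(((if0 0 then -1 else 2) + (let w = 1 in w)), ∅)} | St=[mulR]]
[5] [T=-1 | E={z↦thunk(((if0 0 then -1 else 2) + (let w = 1 in w)), ∅)} | St=[mulL(3)]]
→ final value -3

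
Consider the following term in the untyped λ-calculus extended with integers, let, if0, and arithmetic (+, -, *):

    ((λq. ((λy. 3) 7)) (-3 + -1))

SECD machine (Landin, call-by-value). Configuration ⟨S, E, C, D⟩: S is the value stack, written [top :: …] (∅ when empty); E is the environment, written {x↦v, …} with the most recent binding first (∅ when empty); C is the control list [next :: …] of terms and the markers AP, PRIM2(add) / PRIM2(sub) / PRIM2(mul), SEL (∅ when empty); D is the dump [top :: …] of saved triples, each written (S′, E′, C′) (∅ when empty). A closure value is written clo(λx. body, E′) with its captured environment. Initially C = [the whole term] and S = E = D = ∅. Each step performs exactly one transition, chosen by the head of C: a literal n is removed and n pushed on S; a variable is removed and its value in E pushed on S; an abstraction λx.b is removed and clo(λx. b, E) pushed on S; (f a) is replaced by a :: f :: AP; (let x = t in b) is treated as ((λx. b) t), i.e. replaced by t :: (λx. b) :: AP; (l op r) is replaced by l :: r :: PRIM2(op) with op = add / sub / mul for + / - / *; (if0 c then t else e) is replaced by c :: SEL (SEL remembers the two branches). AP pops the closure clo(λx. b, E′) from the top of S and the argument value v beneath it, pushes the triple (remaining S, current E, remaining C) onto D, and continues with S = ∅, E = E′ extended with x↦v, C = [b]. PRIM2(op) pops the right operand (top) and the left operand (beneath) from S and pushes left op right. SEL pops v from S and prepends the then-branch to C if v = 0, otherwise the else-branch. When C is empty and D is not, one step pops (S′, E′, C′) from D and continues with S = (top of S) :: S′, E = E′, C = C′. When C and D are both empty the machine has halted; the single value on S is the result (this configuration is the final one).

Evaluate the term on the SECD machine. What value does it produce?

step 0: ⟨S=∅; E=∅; C=[((λq. ((λy. 3) 7)) (-3 + -1))]; D=∅⟩
step 1: ⟨S=∅; E=∅; C=[(-3 + -1) :: (λq. ((λy. 3) 7)) :: AP]; D=∅⟩
step 2: ⟨S=∅; E=∅; C=[-3 :: -1 :: PRIM2(add) :: (λq. ((λy. 3) 7)) :: AP]; D=∅⟩
step 3: ⟨S=[-3]; E=∅; C=[-1 :: PRIM2(add) :: (λq. ((λy. 3) 7)) :: AP]; D=∅⟩
step 4: ⟨S=[-1 :: -3]; E=∅; C=[PRIM2(add) :: (λq. ((λy. 3) 7)) :: AP]; D=∅⟩
step 5: ⟨S=[-4]; E=∅; C=[(λq. ((λy. 3) 7)) :: AP]; D=∅⟩
step 6: ⟨S=[clo(λq. ((λy. 3) 7), ∅) :: -4]; E=∅; C=[AP]; D=∅⟩
step 7: ⟨S=∅; E={q↦-4}; C=[((λy. 3) 7)]; D=[(∅, ∅, ∅)]⟩
step 8: ⟨S=∅; E={q↦-4}; C=[7 :: (λy. 3) :: AP]; D=[(∅, ∅, ∅)]⟩
step 9: ⟨S=[7]; E={q↦-4}; C=[(λy. 3) :: AP]; D=[(∅, ∅, ∅)]⟩
step 10: ⟨S=[clo(λy. 3, {q↦-4}) :: 7]; E={q↦-4}; C=[AP]; D=[(∅, ∅, ∅)]⟩
step 11: ⟨S=∅; E={y↦7, q↦-4}; C=[3]; D=[(∅, {q↦-4}, ∅) :: (∅, ∅, ∅)]⟩
step 12: ⟨S=[3]; E={y↦7, q↦-4}; C=∅; D=[(∅, {q↦-4}, ∅) :: (∅, ∅, ∅)]⟩
step 13: ⟨S=[3]; E={q↦-4}; C=∅; D=[(∅, ∅, ∅)]⟩
step 14: ⟨S=[3]; E=∅; C=∅; D=∅⟩
→ final value 3

Answer: 3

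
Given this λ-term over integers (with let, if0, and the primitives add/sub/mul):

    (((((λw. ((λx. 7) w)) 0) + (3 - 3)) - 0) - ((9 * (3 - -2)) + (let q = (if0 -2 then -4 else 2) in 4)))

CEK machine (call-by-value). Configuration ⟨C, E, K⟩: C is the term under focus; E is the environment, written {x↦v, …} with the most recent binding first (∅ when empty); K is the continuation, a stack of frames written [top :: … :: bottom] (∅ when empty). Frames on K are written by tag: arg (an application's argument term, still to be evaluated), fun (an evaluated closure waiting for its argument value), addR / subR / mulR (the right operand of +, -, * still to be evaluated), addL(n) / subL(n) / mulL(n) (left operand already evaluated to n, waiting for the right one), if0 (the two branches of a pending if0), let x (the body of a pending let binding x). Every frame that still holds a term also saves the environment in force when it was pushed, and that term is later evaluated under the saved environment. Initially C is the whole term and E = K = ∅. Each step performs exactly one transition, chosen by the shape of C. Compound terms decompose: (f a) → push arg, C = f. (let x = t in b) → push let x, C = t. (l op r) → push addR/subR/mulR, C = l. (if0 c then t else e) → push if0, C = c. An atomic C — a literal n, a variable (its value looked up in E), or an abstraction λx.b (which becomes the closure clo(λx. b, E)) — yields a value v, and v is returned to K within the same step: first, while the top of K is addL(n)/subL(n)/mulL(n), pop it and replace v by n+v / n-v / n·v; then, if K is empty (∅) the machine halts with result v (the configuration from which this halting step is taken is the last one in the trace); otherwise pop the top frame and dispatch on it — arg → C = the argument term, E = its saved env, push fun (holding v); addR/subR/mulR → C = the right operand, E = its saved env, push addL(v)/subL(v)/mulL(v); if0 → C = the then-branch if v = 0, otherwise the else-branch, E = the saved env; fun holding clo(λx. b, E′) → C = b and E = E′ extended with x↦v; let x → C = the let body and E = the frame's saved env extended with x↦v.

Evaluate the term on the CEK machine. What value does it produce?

Answer: -42

Machine steps:
[0] ⟨C=(((((λw. ((λx. 7) w)) 0) + (3 - 3)) - 0) - ((9 * (3 - -2)) + (let q = (if0 -2 then -4 else 2) in 4))); E=∅; K=∅⟩
[1] ⟨C=((((λw. ((λx. 7) w)) 0) + (3 - 3)) - 0); E=∅; K=[subR]⟩
[2] ⟨C=(((λw. ((λx. 7) w)) 0) + (3 - 3)); E=∅; K=[subR :: subR]⟩
[3] ⟨C=((λw. ((λx. 7) w)) 0); E=∅; K=[addR :: subR :: subR]⟩
[4] ⟨C=(λw. ((λx. 7) w)); E=∅; K=[arg :: addR :: subR :: subR]⟩
[5] ⟨C=0; E=∅; K=[fun :: addR :: subR :: subR]⟩
[6] ⟨C=((λx. 7) w); E={w↦0}; K=[addR :: subR :: subR]⟩
[7] ⟨C=(λx. 7); E={w↦0}; K=[arg :: addR :: subR :: subR]⟩
[8] ⟨C=w; E={w↦0}; K=[fun :: addR :: subR :: subR]⟩
[9] ⟨C=7; E={x↦0, w↦0}; K=[addR :: subR :: subR]⟩
[10] ⟨C=(3 - 3); E=∅; K=[addL(7) :: subR :: subR]⟩
[11] ⟨C=3; E=∅; K=[subR :: addL(7) :: subR :: subR]⟩
[12] ⟨C=3; E=∅; K=[subL(3) :: addL(7) :: subR :: subR]⟩
[13] ⟨C=0; E=∅; K=[subL(7) :: subR]⟩
[14] ⟨C=((9 * (3 - -2)) + (let q = (if0 -2 then -4 else 2) in 4)); E=∅; K=[subL(7)]⟩
[15] ⟨C=(9 * (3 - -2)); E=∅; K=[addR :: subL(7)]⟩
[16] ⟨C=9; E=∅; K=[mulR :: addR :: subL(7)]⟩
[17] ⟨C=(3 - -2); E=∅; K=[mulL(9) :: addR :: subL(7)]⟩
[18] ⟨C=3; E=∅; K=[subR :: mulL(9) :: addR :: subL(7)]⟩
[19] ⟨C=-2; E=∅; K=[subL(3) :: mulL(9) :: addR :: subL(7)]⟩
[20] ⟨C=(let q = (if0 -2 then -4 else 2) in 4); E=∅; K=[addL(45) :: subL(7)]⟩
[21] ⟨C=(if0 -2 then -4 else 2); E=∅; K=[let q :: addL(45) :: subL(7)]⟩
[22] ⟨C=-2; E=∅; K=[if0 :: let q :: addL(45) :: subL(7)]⟩
[23] ⟨C=2; E=∅; K=[let q :: addL(45) :: subL(7)]⟩
[24] ⟨C=4; E={q↦2}; K=[addL(45) :: subL(7)]⟩
→ final value -42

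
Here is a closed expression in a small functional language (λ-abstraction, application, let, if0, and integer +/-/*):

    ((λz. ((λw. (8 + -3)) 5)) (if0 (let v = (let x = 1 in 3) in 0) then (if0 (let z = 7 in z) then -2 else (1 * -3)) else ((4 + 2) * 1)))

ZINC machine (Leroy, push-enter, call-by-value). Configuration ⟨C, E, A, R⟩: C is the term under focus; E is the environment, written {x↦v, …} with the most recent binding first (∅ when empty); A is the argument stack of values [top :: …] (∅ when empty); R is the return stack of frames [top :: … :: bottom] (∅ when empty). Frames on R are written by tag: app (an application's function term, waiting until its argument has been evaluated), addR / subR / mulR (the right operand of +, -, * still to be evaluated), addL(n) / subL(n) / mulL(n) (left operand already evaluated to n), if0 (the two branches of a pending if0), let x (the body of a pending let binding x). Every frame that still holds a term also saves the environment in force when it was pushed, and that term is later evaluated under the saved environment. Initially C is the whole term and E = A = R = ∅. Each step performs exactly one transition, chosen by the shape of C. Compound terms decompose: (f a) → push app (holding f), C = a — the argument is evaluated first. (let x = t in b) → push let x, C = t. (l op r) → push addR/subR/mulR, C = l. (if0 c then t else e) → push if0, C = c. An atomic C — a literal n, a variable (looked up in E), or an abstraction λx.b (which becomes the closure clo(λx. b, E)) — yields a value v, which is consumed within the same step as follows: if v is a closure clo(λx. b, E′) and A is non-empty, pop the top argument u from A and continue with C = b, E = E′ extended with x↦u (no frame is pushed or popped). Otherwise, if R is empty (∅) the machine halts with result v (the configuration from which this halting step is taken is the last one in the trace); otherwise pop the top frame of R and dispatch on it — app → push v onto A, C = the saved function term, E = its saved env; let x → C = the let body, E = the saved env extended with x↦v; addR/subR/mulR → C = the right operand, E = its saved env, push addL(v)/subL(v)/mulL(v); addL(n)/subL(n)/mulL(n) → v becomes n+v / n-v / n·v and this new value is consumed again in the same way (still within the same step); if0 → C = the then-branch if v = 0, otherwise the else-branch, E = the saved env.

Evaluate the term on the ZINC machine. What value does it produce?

Answer: 5

Machine steps:
0. ⟨C=((λz. ((λw. (8 + -3)) 5)) (if0 (let v = (let x = 1 in 3) in 0) then (if0 (let z = 7 in z) then -2 else (1 * -3)) else ((4 + 2) * 1))); E=∅; A=∅; R=∅⟩
1. ⟨C=(if0 (let v = (let x = 1 in 3) in 0) then (if0 (let z = 7 in z) then -2 else (1 * -3)) else ((4 + 2) * 1)); E=∅; A=∅; R=[app]⟩
2. ⟨C=(let v = (let x = 1 in 3) in 0); E=∅; A=∅; R=[if0 :: app]⟩
3. ⟨C=(let x = 1 in 3); E=∅; A=∅; R=[let v :: if0 :: app]⟩
4. ⟨C=1; E=∅; A=∅; R=[let x :: let v :: if0 :: app]⟩
5. ⟨C=3; E={x↦1}; A=∅; R=[let v :: if0 :: app]⟩
6. ⟨C=0; E={v↦3}; A=∅; R=[if0 :: app]⟩
7. ⟨C=(if0 (let z = 7 in z) then -2 else (1 * -3)); E=∅; A=∅; R=[app]⟩
8. ⟨C=(let z = 7 in z); E=∅; A=∅; R=[if0 :: app]⟩
9. ⟨C=7; E=∅; A=∅; R=[let z :: if0 :: app]⟩
10. ⟨C=z; E={z↦7}; A=∅; R=[if0 :: app]⟩
11. ⟨C=(1 * -3); E=∅; A=∅; R=[app]⟩
12. ⟨C=1; E=∅; A=∅; R=[mulR :: app]⟩
13. ⟨C=-3; E=∅; A=∅; R=[mulL(1) :: app]⟩
14. ⟨C=(λz. ((λw. (8 + -3)) 5)); E=∅; A=[-3]; R=∅⟩
15. ⟨C=((λw. (8 + -3)) 5); E={z↦-3}; A=∅; R=∅⟩
16. ⟨C=5; E={z↦-3}; A=∅; R=[app]⟩
17. ⟨C=(λw. (8 + -3)); E={z↦-3}; A=[5]; R=∅⟩
18. ⟨C=(8 + -3); E={w↦5, z↦-3}; A=∅; R=∅⟩
19. ⟨C=8; E={w↦5, z↦-3}; A=∅; R=[addR]⟩
20. ⟨C=-3; E={w↦5, z↦-3}; A=∅; R=[addL(8)]⟩
→ final value 5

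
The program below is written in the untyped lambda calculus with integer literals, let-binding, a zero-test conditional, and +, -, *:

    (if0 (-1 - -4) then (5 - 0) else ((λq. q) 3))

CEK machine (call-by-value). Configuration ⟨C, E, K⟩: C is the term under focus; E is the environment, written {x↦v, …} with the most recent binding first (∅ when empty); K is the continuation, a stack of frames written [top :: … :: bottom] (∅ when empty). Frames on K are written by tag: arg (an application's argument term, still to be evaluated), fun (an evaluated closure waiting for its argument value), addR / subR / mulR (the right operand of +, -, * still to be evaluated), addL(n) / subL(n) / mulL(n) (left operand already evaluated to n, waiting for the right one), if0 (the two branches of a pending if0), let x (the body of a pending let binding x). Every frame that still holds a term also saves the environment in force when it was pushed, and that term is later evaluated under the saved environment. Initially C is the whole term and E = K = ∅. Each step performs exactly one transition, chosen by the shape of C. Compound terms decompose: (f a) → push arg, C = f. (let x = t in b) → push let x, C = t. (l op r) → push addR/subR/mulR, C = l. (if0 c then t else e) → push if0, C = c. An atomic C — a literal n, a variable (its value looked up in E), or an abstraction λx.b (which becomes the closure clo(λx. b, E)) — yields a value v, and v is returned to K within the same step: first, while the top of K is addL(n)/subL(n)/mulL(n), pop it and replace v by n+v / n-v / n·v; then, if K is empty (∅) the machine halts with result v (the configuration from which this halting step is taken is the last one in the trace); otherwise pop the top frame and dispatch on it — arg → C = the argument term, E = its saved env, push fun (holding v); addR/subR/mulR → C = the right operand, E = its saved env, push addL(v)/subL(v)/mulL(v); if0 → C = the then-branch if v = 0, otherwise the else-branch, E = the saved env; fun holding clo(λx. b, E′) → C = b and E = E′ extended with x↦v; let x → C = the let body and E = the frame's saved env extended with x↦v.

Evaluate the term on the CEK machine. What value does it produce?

Answer: 3

Derivation:
[0] ⟨C=(if0 (-1 - -4) then (5 - 0) else ((λq. q) 3)); E=∅; K=∅⟩
[1] ⟨C=(-1 - -4); E=∅; K=[if0]⟩
[2] ⟨C=-1; E=∅; K=[subR :: if0]⟩
[3] ⟨C=-4; E=∅; K=[subL(-1) :: if0]⟩
[4] ⟨C=((λq. q) 3); E=∅; K=∅⟩
[5] ⟨C=(λq. q); E=∅; K=[arg]⟩
[6] ⟨C=3; E=∅; K=[fun]⟩
[7] ⟨C=q; E={q↦3}; K=∅⟩
→ final value 3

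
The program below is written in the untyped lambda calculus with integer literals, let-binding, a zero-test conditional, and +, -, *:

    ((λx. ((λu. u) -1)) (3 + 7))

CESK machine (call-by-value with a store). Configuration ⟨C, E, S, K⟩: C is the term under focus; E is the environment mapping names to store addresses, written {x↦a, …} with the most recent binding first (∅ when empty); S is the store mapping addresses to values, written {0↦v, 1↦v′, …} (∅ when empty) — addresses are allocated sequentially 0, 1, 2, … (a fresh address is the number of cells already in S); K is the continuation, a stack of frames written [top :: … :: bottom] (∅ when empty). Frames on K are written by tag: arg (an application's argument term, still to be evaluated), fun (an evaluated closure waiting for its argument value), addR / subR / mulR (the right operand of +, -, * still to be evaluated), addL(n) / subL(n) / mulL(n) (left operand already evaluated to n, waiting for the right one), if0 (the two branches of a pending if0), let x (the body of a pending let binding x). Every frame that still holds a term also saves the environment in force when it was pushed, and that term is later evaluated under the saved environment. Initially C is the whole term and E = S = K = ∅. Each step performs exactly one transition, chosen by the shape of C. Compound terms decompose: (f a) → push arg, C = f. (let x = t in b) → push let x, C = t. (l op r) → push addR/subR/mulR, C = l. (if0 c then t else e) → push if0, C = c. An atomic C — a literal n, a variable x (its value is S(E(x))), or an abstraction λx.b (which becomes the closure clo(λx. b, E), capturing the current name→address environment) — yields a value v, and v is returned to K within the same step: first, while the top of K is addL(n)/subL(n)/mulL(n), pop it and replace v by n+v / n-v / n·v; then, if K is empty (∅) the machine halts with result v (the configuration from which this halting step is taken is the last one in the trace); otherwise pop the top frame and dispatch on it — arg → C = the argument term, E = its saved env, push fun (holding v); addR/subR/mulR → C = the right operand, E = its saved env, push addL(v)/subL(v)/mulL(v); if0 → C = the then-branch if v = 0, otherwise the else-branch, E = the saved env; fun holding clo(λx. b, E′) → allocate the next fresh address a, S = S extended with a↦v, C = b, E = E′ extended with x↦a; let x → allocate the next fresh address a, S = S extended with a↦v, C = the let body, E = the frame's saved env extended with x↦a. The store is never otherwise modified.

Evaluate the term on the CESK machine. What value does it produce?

step 0: <C=((λx. ((λu. u) -1)) (3 + 7)), E=∅, S=∅, K=∅>
step 1: <C=(λx. ((λu. u) -1)), E=∅, S=∅, K=[arg]>
step 2: <C=(3 + 7), E=∅, S=∅, K=[fun]>
step 3: <C=3, E=∅, S=∅, K=[addR :: fun]>
step 4: <C=7, E=∅, S=∅, K=[addL(3) :: fun]>
step 5: <C=((λu. u) -1), E={x↦0}, S={0↦10}, K=∅>
step 6: <C=(λu. u), E={x↦0}, S={0↦10}, K=[arg]>
step 7: <C=-1, E={x↦0}, S={0↦10}, K=[fun]>
step 8: <C=u, E={u↦1, x↦0}, S={0↦10, 1↦-1}, K=∅>
→ final value -1

Answer: -1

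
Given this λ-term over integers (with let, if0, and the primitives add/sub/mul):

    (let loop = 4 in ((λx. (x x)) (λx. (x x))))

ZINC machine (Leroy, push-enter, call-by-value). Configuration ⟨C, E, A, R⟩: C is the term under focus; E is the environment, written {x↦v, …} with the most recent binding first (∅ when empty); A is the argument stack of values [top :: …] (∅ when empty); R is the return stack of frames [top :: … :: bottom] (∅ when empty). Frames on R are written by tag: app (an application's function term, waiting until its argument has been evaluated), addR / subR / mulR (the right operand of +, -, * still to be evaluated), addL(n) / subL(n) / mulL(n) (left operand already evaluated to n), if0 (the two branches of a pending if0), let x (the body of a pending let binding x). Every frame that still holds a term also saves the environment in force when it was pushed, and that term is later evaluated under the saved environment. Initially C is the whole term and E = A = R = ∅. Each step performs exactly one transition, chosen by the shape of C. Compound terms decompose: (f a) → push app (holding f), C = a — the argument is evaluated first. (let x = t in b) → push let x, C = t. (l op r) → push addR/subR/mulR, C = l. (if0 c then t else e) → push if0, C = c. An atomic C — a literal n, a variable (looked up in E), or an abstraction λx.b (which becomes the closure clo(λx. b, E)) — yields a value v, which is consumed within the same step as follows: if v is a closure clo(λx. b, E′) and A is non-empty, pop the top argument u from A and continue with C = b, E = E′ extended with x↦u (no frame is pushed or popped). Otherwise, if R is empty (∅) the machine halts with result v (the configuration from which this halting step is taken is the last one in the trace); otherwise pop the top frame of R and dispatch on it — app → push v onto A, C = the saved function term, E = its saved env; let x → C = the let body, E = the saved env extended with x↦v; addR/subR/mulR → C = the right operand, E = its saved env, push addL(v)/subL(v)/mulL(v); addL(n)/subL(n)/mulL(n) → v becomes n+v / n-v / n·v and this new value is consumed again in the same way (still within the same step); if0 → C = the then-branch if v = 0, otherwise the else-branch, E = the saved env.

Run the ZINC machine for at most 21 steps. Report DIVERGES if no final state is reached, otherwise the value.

[0] <C=(let loop = 4 in ((λx. (x x)) (λx. (x x)))), E=∅, A=∅, R=∅>
[1] <C=4, E=∅, A=∅, R=[let loop]>
[2] <C=((λx. (x x)) (λx. (x x))), E={loop↦4}, A=∅, R=∅>
[3] <C=(λx. (x x)), E={loop↦4}, A=∅, R=[app]>
[4] <C=(λx. (x x)), E={loop↦4}, A=[clo(λx. (x x), {loop↦4})], R=∅>
[5] <C=(x x), E={x↦clo(λx. (x x), {loop↦4}), loop↦4}, A=∅, R=∅>
[6] <C=x, E={x↦clo(λx. (x x), {loop↦4}), loop↦4}, A=∅, R=[app]>
[7] <C=x, E={x↦clo(λx. (x x), {loop↦4}), loop↦4}, A=[clo(λx. (x x), {loop↦4})], R=∅>
… configuration repeats with period 3 (steps 5–7 recur indefinitely) …

Answer: DIVERGES (no final state within 21 steps)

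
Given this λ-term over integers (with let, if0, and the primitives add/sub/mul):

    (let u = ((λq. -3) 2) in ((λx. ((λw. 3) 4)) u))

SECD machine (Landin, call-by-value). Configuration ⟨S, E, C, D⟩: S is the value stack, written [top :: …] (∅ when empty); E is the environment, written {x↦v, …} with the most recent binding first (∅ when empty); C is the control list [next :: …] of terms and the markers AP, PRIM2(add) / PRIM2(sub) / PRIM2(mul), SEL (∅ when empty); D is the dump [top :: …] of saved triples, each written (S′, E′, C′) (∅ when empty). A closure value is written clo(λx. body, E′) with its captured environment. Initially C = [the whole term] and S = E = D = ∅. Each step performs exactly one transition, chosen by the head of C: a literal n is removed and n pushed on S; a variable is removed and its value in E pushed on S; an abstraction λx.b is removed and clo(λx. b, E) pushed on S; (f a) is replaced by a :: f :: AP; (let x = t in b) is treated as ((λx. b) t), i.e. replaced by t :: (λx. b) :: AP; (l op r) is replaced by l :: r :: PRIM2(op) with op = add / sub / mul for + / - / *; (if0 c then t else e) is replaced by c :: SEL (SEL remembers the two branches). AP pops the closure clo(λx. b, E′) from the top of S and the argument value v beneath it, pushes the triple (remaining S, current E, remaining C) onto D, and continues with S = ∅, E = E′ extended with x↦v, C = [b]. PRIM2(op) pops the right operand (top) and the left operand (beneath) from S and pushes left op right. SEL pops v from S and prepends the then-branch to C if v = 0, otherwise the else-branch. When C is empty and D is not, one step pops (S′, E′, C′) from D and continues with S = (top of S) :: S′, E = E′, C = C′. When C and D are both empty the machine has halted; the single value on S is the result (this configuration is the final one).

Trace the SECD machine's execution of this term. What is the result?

Answer: 3

Derivation:
t=0: <S=∅, E=∅, C=[(let u = ((λq. -3) 2) in ((λx. ((λw. 3) 4)) u))], D=∅>
t=1: <S=∅, E=∅, C=[((λq. -3) 2) :: (λu. ((λx. ((λw. 3) 4)) u)) :: AP], D=∅>
t=2: <S=∅, E=∅, C=[2 :: (λq. -3) :: AP :: (λu. ((λx. ((λw. 3) 4)) u)) :: AP], D=∅>
t=3: <S=[2], E=∅, C=[(λq. -3) :: AP :: (λu. ((λx. ((λw. 3) 4)) u)) :: AP], D=∅>
t=4: <S=[clo(λq. -3, ∅) :: 2], E=∅, C=[AP :: (λu. ((λx. ((λw. 3) 4)) u)) :: AP], D=∅>
t=5: <S=∅, E={q↦2}, C=[-3], D=[(∅, ∅, [(λu. ((λx. ((λw. 3) 4)) u)) :: AP])]>
t=6: <S=[-3], E={q↦2}, C=∅, D=[(∅, ∅, [(λu. ((λx. ((λw. 3) 4)) u)) :: AP])]>
t=7: <S=[-3], E=∅, C=[(λu. ((λx. ((λw. 3) 4)) u)) :: AP], D=∅>
t=8: <S=[clo(λu. ((λx. ((λw. 3) 4)) u), ∅) :: -3], E=∅, C=[AP], D=∅>
t=9: <S=∅, E={u↦-3}, C=[((λx. ((λw. 3) 4)) u)], D=[(∅, ∅, ∅)]>
t=10: <S=∅, E={u↦-3}, C=[u :: (λx. ((λw. 3) 4)) :: AP], D=[(∅, ∅, ∅)]>
t=11: <S=[-3], E={u↦-3}, C=[(λx. ((λw. 3) 4)) :: AP], D=[(∅, ∅, ∅)]>
t=12: <S=[clo(λx. ((λw. 3) 4), {u↦-3}) :: -3], E={u↦-3}, C=[AP], D=[(∅, ∅, ∅)]>
t=13: <S=∅, E={x↦-3, u↦-3}, C=[((λw. 3) 4)], D=[(∅, {u↦-3}, ∅) :: (∅, ∅, ∅)]>
t=14: <S=∅, E={x↦-3, u↦-3}, C=[4 :: (λw. 3) :: AP], D=[(∅, {u↦-3}, ∅) :: (∅, ∅, ∅)]>
t=15: <S=[4], E={x↦-3, u↦-3}, C=[(λw. 3) :: AP], D=[(∅, {u↦-3}, ∅) :: (∅, ∅, ∅)]>
t=16: <S=[clo(λw. 3, {x↦-3, u↦-3}) :: 4], E={x↦-3, u↦-3}, C=[AP], D=[(∅, {u↦-3}, ∅) :: (∅, ∅, ∅)]>
t=17: <S=∅, E={w↦4, x↦-3, u↦-3}, C=[3], D=[(∅, {x↦-3, u↦-3}, ∅) :: (∅, {u↦-3}, ∅) :: (∅, ∅, ∅)]>
t=18: <S=[3], E={w↦4, x↦-3, u↦-3}, C=∅, D=[(∅, {x↦-3, u↦-3}, ∅) :: (∅, {u↦-3}, ∅) :: (∅, ∅, ∅)]>
t=19: <S=[3], E={x↦-3, u↦-3}, C=∅, D=[(∅, {u↦-3}, ∅) :: (∅, ∅, ∅)]>
t=20: <S=[3], E={u↦-3}, C=∅, D=[(∅, ∅, ∅)]>
t=21: <S=[3], E=∅, C=∅, D=∅>
→ final value 3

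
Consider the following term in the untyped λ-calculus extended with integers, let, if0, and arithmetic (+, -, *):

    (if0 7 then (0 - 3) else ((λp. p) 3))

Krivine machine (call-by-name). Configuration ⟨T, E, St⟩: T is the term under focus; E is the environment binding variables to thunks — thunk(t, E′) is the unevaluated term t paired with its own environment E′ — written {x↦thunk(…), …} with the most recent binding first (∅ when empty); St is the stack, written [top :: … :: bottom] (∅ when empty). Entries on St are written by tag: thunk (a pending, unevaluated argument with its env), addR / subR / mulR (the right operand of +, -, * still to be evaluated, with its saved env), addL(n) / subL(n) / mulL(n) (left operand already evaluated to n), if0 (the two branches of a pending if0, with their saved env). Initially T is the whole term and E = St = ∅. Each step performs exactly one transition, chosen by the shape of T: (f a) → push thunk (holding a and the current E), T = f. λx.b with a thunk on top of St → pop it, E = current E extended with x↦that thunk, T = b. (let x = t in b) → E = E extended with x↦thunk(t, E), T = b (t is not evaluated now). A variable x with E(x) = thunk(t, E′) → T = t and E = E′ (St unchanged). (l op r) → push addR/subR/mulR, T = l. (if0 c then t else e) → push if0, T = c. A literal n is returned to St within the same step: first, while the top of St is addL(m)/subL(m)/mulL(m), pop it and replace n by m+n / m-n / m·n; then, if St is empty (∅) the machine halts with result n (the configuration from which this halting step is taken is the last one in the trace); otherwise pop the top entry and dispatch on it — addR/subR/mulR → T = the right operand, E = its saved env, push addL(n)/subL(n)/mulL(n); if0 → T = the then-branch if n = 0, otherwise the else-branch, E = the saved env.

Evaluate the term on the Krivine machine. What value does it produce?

0. ⟨T=(if0 7 then (0 - 3) else ((λp. p) 3)); E=∅; St=∅⟩
1. ⟨T=7; E=∅; St=[if0]⟩
2. ⟨T=((λp. p) 3); E=∅; St=∅⟩
3. ⟨T=(λp. p); E=∅; St=[thunk]⟩
4. ⟨T=p; E={p↦thunk(3, ∅)}; St=∅⟩
5. ⟨T=3; E=∅; St=∅⟩
→ final value 3

Answer: 3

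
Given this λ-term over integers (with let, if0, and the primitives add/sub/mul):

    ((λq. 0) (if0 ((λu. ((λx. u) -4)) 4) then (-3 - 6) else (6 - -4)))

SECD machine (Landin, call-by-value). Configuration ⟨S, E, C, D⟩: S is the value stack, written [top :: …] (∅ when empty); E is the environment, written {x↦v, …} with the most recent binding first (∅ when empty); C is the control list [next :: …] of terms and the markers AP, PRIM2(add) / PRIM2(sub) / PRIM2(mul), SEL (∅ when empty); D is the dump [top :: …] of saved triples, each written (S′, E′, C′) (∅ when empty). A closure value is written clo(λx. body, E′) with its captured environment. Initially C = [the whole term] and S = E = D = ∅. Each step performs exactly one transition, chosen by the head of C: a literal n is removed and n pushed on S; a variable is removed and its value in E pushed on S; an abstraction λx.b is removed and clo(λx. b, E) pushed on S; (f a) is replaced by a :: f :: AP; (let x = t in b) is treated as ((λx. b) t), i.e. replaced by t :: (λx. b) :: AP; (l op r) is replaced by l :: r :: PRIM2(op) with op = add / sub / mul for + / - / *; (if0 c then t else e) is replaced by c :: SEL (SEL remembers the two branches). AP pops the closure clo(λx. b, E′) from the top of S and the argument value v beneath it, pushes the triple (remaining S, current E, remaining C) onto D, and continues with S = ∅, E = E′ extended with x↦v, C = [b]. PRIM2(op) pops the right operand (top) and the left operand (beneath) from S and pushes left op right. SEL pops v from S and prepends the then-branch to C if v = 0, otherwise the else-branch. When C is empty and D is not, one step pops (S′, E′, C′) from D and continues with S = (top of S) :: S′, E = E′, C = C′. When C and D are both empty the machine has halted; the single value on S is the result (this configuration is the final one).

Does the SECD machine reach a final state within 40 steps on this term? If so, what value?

step 0: <S=∅, E=∅, C=[((λq. 0) (if0 ((λu. ((λx. u) -4)) 4) then (-3 - 6) else (6 - -4)))], D=∅>
step 1: <S=∅, E=∅, C=[(if0 ((λu. ((λx. u) -4)) 4) then (-3 - 6) else (6 - -4)) :: (λq. 0) :: AP], D=∅>
step 2: <S=∅, E=∅, C=[((λu. ((λx. u) -4)) 4) :: SEL :: (λq. 0) :: AP], D=∅>
step 3: <S=∅, E=∅, C=[4 :: (λu. ((λx. u) -4)) :: AP :: SEL :: (λq. 0) :: AP], D=∅>
step 4: <S=[4], E=∅, C=[(λu. ((λx. u) -4)) :: AP :: SEL :: (λq. 0) :: AP], D=∅>
step 5: <S=[clo(λu. ((λx. u) -4), ∅) :: 4], E=∅, C=[AP :: SEL :: (λq. 0) :: AP], D=∅>
step 6: <S=∅, E={u↦4}, C=[((λx. u) -4)], D=[(∅, ∅, [SEL :: (λq. 0) :: AP])]>
step 7: <S=∅, E={u↦4}, C=[-4 :: (λx. u) :: AP], D=[(∅, ∅, [SEL :: (λq. 0) :: AP])]>
step 8: <S=[-4], E={u↦4}, C=[(λx. u) :: AP], D=[(∅, ∅, [SEL :: (λq. 0) :: AP])]>
step 9: <S=[clo(λx. u, {u↦4}) :: -4], E={u↦4}, C=[AP], D=[(∅, ∅, [SEL :: (λq. 0) :: AP])]>
step 10: <S=∅, E={x↦-4, u↦4}, C=[u], D=[(∅, {u↦4}, ∅) :: (∅, ∅, [SEL :: (λq. 0) :: AP])]>
step 11: <S=[4], E={x↦-4, u↦4}, C=∅, D=[(∅, {u↦4}, ∅) :: (∅, ∅, [SEL :: (λq. 0) :: AP])]>
step 12: <S=[4], E={u↦4}, C=∅, D=[(∅, ∅, [SEL :: (λq. 0) :: AP])]>
step 13: <S=[4], E=∅, C=[SEL :: (λq. 0) :: AP], D=∅>
step 14: <S=∅, E=∅, C=[(6 - -4) :: (λq. 0) :: AP], D=∅>
step 15: <S=∅, E=∅, C=[6 :: -4 :: PRIM2(sub) :: (λq. 0) :: AP], D=∅>
step 16: <S=[6], E=∅, C=[-4 :: PRIM2(sub) :: (λq. 0) :: AP], D=∅>
step 17: <S=[-4 :: 6], E=∅, C=[PRIM2(sub) :: (λq. 0) :: AP], D=∅>
step 18: <S=[10], E=∅, C=[(λq. 0) :: AP], D=∅>
step 19: <S=[clo(λq. 0, ∅) :: 10], E=∅, C=[AP], D=∅>
step 20: <S=∅, E={q↦10}, C=[0], D=[(∅, ∅, ∅)]>
step 21: <S=[0], E={q↦10}, C=∅, D=[(∅, ∅, ∅)]>
step 22: <S=[0], E=∅, C=∅, D=∅>
→ final value 0

Answer: 0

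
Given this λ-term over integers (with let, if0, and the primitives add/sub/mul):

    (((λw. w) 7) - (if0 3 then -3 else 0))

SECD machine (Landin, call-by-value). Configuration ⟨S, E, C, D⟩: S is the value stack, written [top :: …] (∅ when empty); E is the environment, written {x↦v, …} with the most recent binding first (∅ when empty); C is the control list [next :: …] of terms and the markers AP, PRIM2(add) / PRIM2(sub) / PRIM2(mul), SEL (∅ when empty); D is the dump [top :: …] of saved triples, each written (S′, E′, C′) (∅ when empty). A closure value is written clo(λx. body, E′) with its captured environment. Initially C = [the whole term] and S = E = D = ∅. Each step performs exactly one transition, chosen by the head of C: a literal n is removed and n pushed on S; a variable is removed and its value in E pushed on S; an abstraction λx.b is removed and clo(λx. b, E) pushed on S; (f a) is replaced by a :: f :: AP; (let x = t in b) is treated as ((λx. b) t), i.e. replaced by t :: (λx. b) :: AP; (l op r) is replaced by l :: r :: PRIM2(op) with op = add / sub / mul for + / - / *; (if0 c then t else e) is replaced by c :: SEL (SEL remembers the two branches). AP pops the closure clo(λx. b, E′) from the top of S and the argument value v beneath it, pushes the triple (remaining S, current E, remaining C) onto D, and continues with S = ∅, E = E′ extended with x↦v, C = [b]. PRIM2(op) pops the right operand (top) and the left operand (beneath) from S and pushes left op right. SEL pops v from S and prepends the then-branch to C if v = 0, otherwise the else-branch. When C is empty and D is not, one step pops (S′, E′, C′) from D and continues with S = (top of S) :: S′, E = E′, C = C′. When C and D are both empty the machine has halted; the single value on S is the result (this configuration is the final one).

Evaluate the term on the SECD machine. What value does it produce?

[0] [S=∅ | E=∅ | C=[(((λw. w) 7) - (if0 3 then -3 else 0))] | D=∅]
[1] [S=∅ | E=∅ | C=[((λw. w) 7) :: (if0 3 then -3 else 0) :: PRIM2(sub)] | D=∅]
[2] [S=∅ | E=∅ | C=[7 :: (λw. w) :: AP :: (if0 3 then -3 else 0) :: PRIM2(sub)] | D=∅]
[3] [S=[7] | E=∅ | C=[(λw. w) :: AP :: (if0 3 then -3 else 0) :: PRIM2(sub)] | D=∅]
[4] [S=[clo(λw. w, ∅) :: 7] | E=∅ | C=[AP :: (if0 3 then -3 else 0) :: PRIM2(sub)] | D=∅]
[5] [S=∅ | E={w↦7} | C=[w] | D=[(∅, ∅, [(if0 3 then -3 else 0) :: PRIM2(sub)])]]
[6] [S=[7] | E={w↦7} | C=∅ | D=[(∅, ∅, [(if0 3 then -3 else 0) :: PRIM2(sub)])]]
[7] [S=[7] | E=∅ | C=[(if0 3 then -3 else 0) :: PRIM2(sub)] | D=∅]
[8] [S=[7] | E=∅ | C=[3 :: SEL :: PRIM2(sub)] | D=∅]
[9] [S=[3 :: 7] | E=∅ | C=[SEL :: PRIM2(sub)] | D=∅]
[10] [S=[7] | E=∅ | C=[0 :: PRIM2(sub)] | D=∅]
[11] [S=[0 :: 7] | E=∅ | C=[PRIM2(sub)] | D=∅]
[12] [S=[7] | E=∅ | C=∅ | D=∅]
→ final value 7

Answer: 7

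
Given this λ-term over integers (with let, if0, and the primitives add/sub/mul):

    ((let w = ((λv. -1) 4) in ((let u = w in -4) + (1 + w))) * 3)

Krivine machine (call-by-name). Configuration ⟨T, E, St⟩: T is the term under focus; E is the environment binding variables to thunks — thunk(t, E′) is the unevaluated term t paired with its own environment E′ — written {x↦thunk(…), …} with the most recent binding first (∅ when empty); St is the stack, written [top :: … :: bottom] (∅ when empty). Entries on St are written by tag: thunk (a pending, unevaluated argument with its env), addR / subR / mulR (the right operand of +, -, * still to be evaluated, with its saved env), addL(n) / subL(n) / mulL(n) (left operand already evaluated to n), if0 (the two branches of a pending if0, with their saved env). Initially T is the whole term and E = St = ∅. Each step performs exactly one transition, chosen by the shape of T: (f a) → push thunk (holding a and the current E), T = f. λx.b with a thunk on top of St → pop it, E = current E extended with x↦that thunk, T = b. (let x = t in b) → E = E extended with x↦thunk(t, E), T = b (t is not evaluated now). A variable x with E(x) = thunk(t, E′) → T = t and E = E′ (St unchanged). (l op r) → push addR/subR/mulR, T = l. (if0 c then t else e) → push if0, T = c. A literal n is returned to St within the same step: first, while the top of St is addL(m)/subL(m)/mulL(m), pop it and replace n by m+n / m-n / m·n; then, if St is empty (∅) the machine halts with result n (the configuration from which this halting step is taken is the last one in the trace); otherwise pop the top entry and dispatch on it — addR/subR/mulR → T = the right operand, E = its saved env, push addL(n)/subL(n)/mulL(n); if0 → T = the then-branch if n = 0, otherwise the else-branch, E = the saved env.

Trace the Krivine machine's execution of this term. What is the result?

step 0: ⟨T=((let w = ((λv. -1) 4) in ((let u = w in -4) + (1 + w))) * 3); E=∅; St=∅⟩
step 1: ⟨T=(let w = ((λv. -1) 4) in ((let u = w in -4) + (1 + w))); E=∅; St=[mulR]⟩
step 2: ⟨T=((let u = w in -4) + (1 + w)); E={w↦thunk(((λv. -1) 4), ∅)}; St=[mulR]⟩
step 3: ⟨T=(let u = w in -4); E={w↦thunk(((λv. -1) 4), ∅)}; St=[addR :: mulR]⟩
step 4: ⟨T=-4; E={u↦thunk(w, {w↦thunk(((λv. -1) 4), ∅)}), w↦thunk(((λv. -1) 4), ∅)}; St=[addR :: mulR]⟩
step 5: ⟨T=(1 + w); E={w↦thunk(((λv. -1) 4), ∅)}; St=[addL(-4) :: mulR]⟩
step 6: ⟨T=1; E={w↦thunk(((λv. -1) 4), ∅)}; St=[addR :: addL(-4) :: mulR]⟩
step 7: ⟨T=w; E={w↦thunk(((λv. -1) 4), ∅)}; St=[addL(1) :: addL(-4) :: mulR]⟩
step 8: ⟨T=((λv. -1) 4); E=∅; St=[addL(1) :: addL(-4) :: mulR]⟩
step 9: ⟨T=(λv. -1); E=∅; St=[thunk :: addL(1) :: addL(-4) :: mulR]⟩
step 10: ⟨T=-1; E={v↦thunk(4, ∅)}; St=[addL(1) :: addL(-4) :: mulR]⟩
step 11: ⟨T=3; E=∅; St=[mulL(-4)]⟩
→ final value -12

Answer: -12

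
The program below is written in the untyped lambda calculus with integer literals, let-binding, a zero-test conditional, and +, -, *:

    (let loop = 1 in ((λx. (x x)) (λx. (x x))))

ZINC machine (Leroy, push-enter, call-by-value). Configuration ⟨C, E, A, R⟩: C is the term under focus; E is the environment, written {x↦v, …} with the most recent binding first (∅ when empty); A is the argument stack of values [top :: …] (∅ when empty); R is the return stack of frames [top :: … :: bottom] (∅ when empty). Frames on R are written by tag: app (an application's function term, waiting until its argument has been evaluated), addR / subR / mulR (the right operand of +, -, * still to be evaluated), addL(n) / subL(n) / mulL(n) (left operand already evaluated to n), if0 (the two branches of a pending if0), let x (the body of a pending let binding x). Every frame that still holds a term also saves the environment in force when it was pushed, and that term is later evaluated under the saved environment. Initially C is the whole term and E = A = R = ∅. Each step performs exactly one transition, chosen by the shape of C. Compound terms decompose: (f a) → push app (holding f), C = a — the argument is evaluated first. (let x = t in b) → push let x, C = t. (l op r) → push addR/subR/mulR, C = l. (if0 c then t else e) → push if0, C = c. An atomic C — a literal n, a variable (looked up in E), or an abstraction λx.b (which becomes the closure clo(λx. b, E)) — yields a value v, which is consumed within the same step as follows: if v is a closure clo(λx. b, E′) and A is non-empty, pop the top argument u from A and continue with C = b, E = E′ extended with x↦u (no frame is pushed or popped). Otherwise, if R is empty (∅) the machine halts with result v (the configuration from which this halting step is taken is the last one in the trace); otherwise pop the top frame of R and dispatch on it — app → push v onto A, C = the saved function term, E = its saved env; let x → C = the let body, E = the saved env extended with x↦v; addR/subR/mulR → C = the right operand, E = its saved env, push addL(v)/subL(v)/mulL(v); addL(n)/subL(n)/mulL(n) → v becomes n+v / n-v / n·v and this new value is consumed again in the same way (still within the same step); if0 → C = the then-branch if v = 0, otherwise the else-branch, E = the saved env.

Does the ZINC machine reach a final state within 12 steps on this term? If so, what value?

t=0: ⟨C=(let loop = 1 in ((λx. (x x)) (λx. (x x)))); E=∅; A=∅; R=∅⟩
t=1: ⟨C=1; E=∅; A=∅; R=[let loop]⟩
t=2: ⟨C=((λx. (x x)) (λx. (x x))); E={loop↦1}; A=∅; R=∅⟩
t=3: ⟨C=(λx. (x x)); E={loop↦1}; A=∅; R=[app]⟩
t=4: ⟨C=(λx. (x x)); E={loop↦1}; A=[clo(λx. (x x), {loop↦1})]; R=∅⟩
t=5: ⟨C=(x x); E={x↦clo(λx. (x x), {loop↦1}), loop↦1}; A=∅; R=∅⟩
t=6: ⟨C=x; E={x↦clo(λx. (x x), {loop↦1}), loop↦1}; A=∅; R=[app]⟩
t=7: ⟨C=x; E={x↦clo(λx. (x x), {loop↦1}), loop↦1}; A=[clo(λx. (x x), {loop↦1})]; R=∅⟩
… configuration repeats with period 3 (steps 5–7 recur indefinitely) …

Answer: DIVERGES (no final state within 12 steps)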